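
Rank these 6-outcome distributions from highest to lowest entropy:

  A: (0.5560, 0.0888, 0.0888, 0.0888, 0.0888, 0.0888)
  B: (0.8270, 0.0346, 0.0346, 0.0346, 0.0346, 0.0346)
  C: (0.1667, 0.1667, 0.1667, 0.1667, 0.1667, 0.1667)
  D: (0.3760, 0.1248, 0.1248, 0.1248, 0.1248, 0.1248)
C > D > A > B

Key insight: Entropy is maximized by uniform distributions and minimized by concentrated distributions.

Entropies:
  H(A) = 2.0219 bits
  H(B) = 1.0662 bits
  H(C) = 2.5850 bits
  H(D) = 2.4041 bits

Ranking: C > D > A > B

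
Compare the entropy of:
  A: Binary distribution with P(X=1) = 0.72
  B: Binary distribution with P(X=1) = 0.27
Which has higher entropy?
A

For binary distributions, entropy is maximized at p=0.5 and decreases as p moves toward 0 or 1.

H(A) = H(0.72) = 0.8555 bits
H(B) = H(0.27) = 0.8415 bits

Distribution A (p=0.72) is closer to uniform (p=0.5), so it has higher entropy.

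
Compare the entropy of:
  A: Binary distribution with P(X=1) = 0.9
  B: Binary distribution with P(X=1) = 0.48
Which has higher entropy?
B

For binary distributions, entropy is maximized at p=0.5 and decreases as p moves toward 0 or 1.

H(A) = H(0.9) = 0.4690 bits
H(B) = H(0.48) = 0.9988 bits

Distribution B (p=0.48) is closer to uniform (p=0.5), so it has higher entropy.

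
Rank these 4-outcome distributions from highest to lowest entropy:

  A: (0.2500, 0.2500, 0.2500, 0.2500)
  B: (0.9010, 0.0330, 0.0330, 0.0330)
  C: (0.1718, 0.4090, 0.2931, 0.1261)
A > C > B

Key insight: Entropy is maximized by uniform distributions and minimized by concentrated distributions.

- Uniform distributions have maximum entropy log₂(4) = 2.0000 bits
- The more "peaked" or concentrated a distribution, the lower its entropy

Entropies:
  H(A) = 2.0000 bits
  H(B) = 0.6227 bits
  H(C) = 1.8598 bits

Ranking: A > C > B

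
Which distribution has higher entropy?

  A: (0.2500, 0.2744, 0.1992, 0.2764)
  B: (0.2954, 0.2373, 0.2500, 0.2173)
B

Both distributions are close to uniform, making this a harder comparison.

H(A) = 1.9884 bits
H(B) = 1.9907 bits

The distribution closer to uniform has higher entropy.
Answer: B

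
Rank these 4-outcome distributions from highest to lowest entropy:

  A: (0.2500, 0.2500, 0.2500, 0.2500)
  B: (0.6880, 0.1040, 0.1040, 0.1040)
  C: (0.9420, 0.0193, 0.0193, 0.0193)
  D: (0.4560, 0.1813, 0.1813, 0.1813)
A > D > B > C

Key insight: Entropy is maximized by uniform distributions and minimized by concentrated distributions.

Entropies:
  H(A) = 2.0000 bits
  H(B) = 1.3900 bits
  H(C) = 0.4114 bits
  H(D) = 1.8566 bits

Ranking: A > D > B > C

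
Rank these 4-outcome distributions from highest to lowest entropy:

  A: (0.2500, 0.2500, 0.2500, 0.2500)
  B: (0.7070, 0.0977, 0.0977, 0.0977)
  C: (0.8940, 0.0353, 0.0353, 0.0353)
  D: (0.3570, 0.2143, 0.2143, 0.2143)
A > D > B > C

Key insight: Entropy is maximized by uniform distributions and minimized by concentrated distributions.

Entropies:
  H(A) = 2.0000 bits
  H(B) = 1.3370 bits
  H(C) = 0.6557 bits
  H(D) = 1.9593 bits

Ranking: A > D > B > C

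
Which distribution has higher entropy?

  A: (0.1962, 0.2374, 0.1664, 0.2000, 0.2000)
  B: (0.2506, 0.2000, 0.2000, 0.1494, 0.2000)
A

Both distributions are close to uniform, making this a harder comparison.

H(A) = 2.3128 bits
H(B) = 2.3033 bits

The distribution closer to uniform has higher entropy.
Answer: A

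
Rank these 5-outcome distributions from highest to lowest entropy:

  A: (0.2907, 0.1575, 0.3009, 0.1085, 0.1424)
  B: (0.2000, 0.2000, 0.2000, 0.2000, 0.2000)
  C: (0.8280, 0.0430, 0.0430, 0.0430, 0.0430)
B > A > C

Key insight: Entropy is maximized by uniform distributions and minimized by concentrated distributions.

- Uniform distributions have maximum entropy log₂(5) = 2.3219 bits
- The more "peaked" or concentrated a distribution, the lower its entropy

Entropies:
  H(A) = 2.2076 bits
  H(B) = 2.3219 bits
  H(C) = 1.0063 bits

Ranking: B > A > C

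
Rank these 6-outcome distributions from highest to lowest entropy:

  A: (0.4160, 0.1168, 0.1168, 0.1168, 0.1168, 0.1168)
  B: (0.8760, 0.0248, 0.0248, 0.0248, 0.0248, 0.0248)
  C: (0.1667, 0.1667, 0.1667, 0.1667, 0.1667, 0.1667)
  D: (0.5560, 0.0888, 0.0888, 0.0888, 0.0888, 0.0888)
C > A > D > B

Key insight: Entropy is maximized by uniform distributions and minimized by concentrated distributions.

Entropies:
  H(A) = 2.3355 bits
  H(B) = 0.8287 bits
  H(C) = 2.5850 bits
  H(D) = 2.0219 bits

Ranking: C > A > D > B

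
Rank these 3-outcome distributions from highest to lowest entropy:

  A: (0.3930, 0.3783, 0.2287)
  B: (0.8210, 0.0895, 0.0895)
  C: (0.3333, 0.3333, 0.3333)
C > A > B

Key insight: Entropy is maximized by uniform distributions and minimized by concentrated distributions.

- Uniform distributions have maximum entropy log₂(3) = 1.5850 bits
- The more "peaked" or concentrated a distribution, the lower its entropy

Entropies:
  H(A) = 1.5469 bits
  H(B) = 0.8569 bits
  H(C) = 1.5850 bits

Ranking: C > A > B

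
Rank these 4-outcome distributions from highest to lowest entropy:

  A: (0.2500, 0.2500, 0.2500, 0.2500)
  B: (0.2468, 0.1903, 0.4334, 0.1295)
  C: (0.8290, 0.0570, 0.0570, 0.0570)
A > B > C

Key insight: Entropy is maximized by uniform distributions and minimized by concentrated distributions.

- Uniform distributions have maximum entropy log₂(4) = 2.0000 bits
- The more "peaked" or concentrated a distribution, the lower its entropy

Entropies:
  H(A) = 2.0000 bits
  H(B) = 1.8584 bits
  H(C) = 0.9310 bits

Ranking: A > B > C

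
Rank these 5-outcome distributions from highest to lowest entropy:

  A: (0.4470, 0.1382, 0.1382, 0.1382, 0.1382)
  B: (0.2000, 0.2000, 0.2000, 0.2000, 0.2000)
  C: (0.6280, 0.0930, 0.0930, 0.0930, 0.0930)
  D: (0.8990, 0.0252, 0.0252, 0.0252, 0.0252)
B > A > C > D

Key insight: Entropy is maximized by uniform distributions and minimized by concentrated distributions.

Entropies:
  H(A) = 2.0979 bits
  H(B) = 2.3219 bits
  H(C) = 1.6962 bits
  H(D) = 0.6742 bits

Ranking: B > A > C > D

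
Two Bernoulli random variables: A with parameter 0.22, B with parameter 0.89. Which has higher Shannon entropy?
A

For binary distributions, entropy is maximized at p=0.5 and decreases as p moves toward 0 or 1.

H(A) = H(0.22) = 0.7602 bits
H(B) = H(0.89) = 0.4999 bits

Distribution A (p=0.22) is closer to uniform (p=0.5), so it has higher entropy.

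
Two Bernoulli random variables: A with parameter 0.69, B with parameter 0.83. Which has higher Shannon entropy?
A

For binary distributions, entropy is maximized at p=0.5 and decreases as p moves toward 0 or 1.

H(A) = H(0.69) = 0.8932 bits
H(B) = H(0.83) = 0.6577 bits

Distribution A (p=0.69) is closer to uniform (p=0.5), so it has higher entropy.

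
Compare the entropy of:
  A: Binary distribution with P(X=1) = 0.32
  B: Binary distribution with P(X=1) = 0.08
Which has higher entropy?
A

For binary distributions, entropy is maximized at p=0.5 and decreases as p moves toward 0 or 1.

H(A) = H(0.32) = 0.9044 bits
H(B) = H(0.08) = 0.4022 bits

Distribution A (p=0.32) is closer to uniform (p=0.5), so it has higher entropy.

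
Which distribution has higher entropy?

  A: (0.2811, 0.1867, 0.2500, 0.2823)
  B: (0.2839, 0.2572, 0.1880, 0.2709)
B

Both distributions are close to uniform, making this a harder comparison.

H(A) = 1.9817 bits
H(B) = 1.9833 bits

The distribution closer to uniform has higher entropy.
Answer: B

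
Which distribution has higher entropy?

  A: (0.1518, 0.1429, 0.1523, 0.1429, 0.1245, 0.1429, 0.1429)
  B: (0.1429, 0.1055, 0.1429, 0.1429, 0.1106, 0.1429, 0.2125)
A

Both distributions are close to uniform, making this a harder comparison.

H(A) = 2.8047 bits
H(B) = 2.7726 bits

The distribution closer to uniform has higher entropy.
Answer: A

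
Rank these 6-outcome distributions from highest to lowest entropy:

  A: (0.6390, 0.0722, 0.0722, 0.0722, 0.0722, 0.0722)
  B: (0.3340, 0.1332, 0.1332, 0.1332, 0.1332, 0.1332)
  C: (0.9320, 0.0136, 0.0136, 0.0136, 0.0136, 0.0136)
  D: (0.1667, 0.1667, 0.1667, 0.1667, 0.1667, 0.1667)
D > B > A > C

Key insight: Entropy is maximized by uniform distributions and minimized by concentrated distributions.

Entropies:
  H(A) = 1.7817 bits
  H(B) = 2.4654 bits
  H(C) = 0.5163 bits
  H(D) = 2.5850 bits

Ranking: D > B > A > C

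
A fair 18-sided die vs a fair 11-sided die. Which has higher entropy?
18-sided die

Both are uniform distributions; for uniform over n outcomes, H = log₂(n). H(18-sided) = log₂(18) = 4.170 bits and H(11-sided) = log₂(11) = 3.459 bits. More outcomes in a uniform distribution means higher entropy.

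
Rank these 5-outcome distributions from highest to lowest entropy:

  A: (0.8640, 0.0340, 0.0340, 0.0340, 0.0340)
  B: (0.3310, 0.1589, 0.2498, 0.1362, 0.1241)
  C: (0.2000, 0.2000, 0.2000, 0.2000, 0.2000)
C > B > A

Key insight: Entropy is maximized by uniform distributions and minimized by concentrated distributions.

- Uniform distributions have maximum entropy log₂(5) = 2.3219 bits
- The more "peaked" or concentrated a distribution, the lower its entropy

Entropies:
  H(A) = 0.8457 bits
  H(B) = 2.2149 bits
  H(C) = 2.3219 bits

Ranking: C > B > A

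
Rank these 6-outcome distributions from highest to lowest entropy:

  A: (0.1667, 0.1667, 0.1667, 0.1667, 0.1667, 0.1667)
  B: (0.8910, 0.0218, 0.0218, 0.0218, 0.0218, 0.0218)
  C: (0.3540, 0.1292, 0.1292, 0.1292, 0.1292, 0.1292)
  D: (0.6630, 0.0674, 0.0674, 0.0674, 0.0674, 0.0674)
A > C > D > B

Key insight: Entropy is maximized by uniform distributions and minimized by concentrated distributions.

Entropies:
  H(A) = 2.5850 bits
  H(B) = 0.7500 bits
  H(C) = 2.4376 bits
  H(D) = 1.7044 bits

Ranking: A > C > D > B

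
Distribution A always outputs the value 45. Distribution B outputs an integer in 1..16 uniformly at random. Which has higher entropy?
B

A is deterministic, so H(A) = 0. B is uniform over 16 outcomes, so H(B) = log₂(16) = 4.000 bits. Any distribution with genuine randomness has higher entropy than a deterministic one.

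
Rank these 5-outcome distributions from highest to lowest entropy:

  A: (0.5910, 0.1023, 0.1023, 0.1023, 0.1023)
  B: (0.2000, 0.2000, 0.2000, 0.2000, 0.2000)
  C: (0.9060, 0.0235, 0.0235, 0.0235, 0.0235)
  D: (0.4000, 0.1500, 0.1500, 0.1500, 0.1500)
B > D > A > C

Key insight: Entropy is maximized by uniform distributions and minimized by concentrated distributions.

Entropies:
  H(A) = 1.7940 bits
  H(B) = 2.3219 bits
  H(C) = 0.6377 bits
  H(D) = 2.1710 bits

Ranking: B > D > A > C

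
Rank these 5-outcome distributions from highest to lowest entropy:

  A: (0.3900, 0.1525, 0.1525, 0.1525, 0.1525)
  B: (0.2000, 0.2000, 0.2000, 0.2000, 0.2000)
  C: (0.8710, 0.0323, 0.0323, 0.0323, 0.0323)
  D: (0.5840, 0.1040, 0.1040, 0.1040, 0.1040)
B > A > D > C

Key insight: Entropy is maximized by uniform distributions and minimized by concentrated distributions.

Entropies:
  H(A) = 2.1848 bits
  H(B) = 2.3219 bits
  H(C) = 0.8127 bits
  H(D) = 1.8115 bits

Ranking: B > A > D > C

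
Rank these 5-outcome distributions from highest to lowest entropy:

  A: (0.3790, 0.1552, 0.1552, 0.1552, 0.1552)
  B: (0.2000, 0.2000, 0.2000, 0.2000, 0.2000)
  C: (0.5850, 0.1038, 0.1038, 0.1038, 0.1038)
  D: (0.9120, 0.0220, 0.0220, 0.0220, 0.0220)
B > A > C > D

Key insight: Entropy is maximized by uniform distributions and minimized by concentrated distributions.

Entropies:
  H(A) = 2.1993 bits
  H(B) = 2.3219 bits
  H(C) = 1.8091 bits
  H(D) = 0.6058 bits

Ranking: B > A > C > D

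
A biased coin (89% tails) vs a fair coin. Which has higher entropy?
Fair coin

The fair coin is uniform (p=0.5), maximizing binary entropy at 1 bit. The biased coin has H(0.89) ≈ 0.500 bits — its outcome is more predictable, so its entropy is lower.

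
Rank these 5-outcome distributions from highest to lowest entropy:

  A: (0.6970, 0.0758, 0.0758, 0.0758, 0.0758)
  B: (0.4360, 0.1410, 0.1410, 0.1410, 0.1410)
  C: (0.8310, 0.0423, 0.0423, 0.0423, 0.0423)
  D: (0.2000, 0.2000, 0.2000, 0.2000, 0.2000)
D > B > A > C

Key insight: Entropy is maximized by uniform distributions and minimized by concentrated distributions.

Entropies:
  H(A) = 1.4909 bits
  H(B) = 2.1161 bits
  H(C) = 0.9934 bits
  H(D) = 2.3219 bits

Ranking: D > B > A > C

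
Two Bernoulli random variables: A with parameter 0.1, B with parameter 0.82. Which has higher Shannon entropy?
B

For binary distributions, entropy is maximized at p=0.5 and decreases as p moves toward 0 or 1.

H(A) = H(0.1) = 0.4690 bits
H(B) = H(0.82) = 0.6801 bits

Distribution B (p=0.82) is closer to uniform (p=0.5), so it has higher entropy.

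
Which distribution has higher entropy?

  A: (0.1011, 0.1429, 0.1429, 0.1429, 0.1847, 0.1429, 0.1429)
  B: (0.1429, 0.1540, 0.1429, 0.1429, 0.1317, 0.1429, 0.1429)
B

Both distributions are close to uniform, making this a harder comparison.

H(A) = 2.7895 bits
H(B) = 2.8061 bits

The distribution closer to uniform has higher entropy.
Answer: B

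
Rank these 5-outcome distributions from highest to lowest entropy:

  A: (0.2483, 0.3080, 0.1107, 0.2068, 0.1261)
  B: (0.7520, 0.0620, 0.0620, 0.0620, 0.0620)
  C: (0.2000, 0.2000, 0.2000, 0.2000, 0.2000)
C > A > B

Key insight: Entropy is maximized by uniform distributions and minimized by concentrated distributions.

- Uniform distributions have maximum entropy log₂(5) = 2.3219 bits
- The more "peaked" or concentrated a distribution, the lower its entropy

Entropies:
  H(A) = 2.2209 bits
  H(B) = 1.3041 bits
  H(C) = 2.3219 bits

Ranking: C > A > B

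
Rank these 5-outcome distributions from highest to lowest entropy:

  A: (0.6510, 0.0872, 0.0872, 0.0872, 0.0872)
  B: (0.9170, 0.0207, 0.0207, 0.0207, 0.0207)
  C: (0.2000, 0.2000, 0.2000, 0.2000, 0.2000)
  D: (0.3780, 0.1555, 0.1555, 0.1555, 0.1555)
C > D > A > B

Key insight: Entropy is maximized by uniform distributions and minimized by concentrated distributions.

Entropies:
  H(A) = 1.6312 bits
  H(B) = 0.5787 bits
  H(C) = 2.3219 bits
  H(D) = 2.2006 bits

Ranking: C > D > A > B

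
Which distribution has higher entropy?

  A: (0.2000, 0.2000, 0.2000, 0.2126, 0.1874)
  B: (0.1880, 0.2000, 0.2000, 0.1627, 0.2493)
A

Both distributions are close to uniform, making this a harder comparison.

H(A) = 2.3208 bits
H(B) = 2.3079 bits

The distribution closer to uniform has higher entropy.
Answer: A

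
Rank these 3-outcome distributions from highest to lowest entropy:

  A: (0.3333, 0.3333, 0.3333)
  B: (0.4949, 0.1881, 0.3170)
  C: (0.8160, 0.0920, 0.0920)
A > B > C

Key insight: Entropy is maximized by uniform distributions and minimized by concentrated distributions.

- Uniform distributions have maximum entropy log₂(3) = 1.5850 bits
- The more "peaked" or concentrated a distribution, the lower its entropy

Entropies:
  H(A) = 1.5850 bits
  H(B) = 1.4810 bits
  H(C) = 0.8727 bits

Ranking: A > B > C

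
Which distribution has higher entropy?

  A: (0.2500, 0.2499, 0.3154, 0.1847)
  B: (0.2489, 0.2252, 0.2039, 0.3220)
B

Both distributions are close to uniform, making this a harder comparison.

H(A) = 1.9751 bits
H(B) = 1.9779 bits

The distribution closer to uniform has higher entropy.
Answer: B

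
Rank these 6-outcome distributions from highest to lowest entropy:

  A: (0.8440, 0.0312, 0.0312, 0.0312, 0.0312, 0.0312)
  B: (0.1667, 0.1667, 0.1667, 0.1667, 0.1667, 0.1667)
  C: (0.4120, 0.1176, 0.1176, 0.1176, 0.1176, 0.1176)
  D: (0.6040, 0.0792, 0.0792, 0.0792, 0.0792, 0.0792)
B > C > D > A

Key insight: Entropy is maximized by uniform distributions and minimized by concentrated distributions.

Entropies:
  H(A) = 0.9869 bits
  H(B) = 2.5850 bits
  H(C) = 2.3428 bits
  H(D) = 1.8880 bits

Ranking: B > C > D > A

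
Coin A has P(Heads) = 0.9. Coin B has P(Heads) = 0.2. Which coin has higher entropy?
B

For binary distributions, entropy is maximized at p=0.5 and decreases as p moves toward 0 or 1.

H(A) = H(0.9) = 0.4690 bits
H(B) = H(0.2) = 0.7219 bits

Distribution B (p=0.2) is closer to uniform (p=0.5), so it has higher entropy.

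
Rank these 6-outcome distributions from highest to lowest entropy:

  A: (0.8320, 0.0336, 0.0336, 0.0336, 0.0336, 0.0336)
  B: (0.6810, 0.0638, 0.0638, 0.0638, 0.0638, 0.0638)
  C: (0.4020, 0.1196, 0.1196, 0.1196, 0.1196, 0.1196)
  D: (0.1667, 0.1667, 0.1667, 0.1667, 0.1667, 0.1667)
D > C > B > A

Key insight: Entropy is maximized by uniform distributions and minimized by concentrated distributions.

Entropies:
  H(A) = 1.0432 bits
  H(B) = 1.6440 bits
  H(C) = 2.3606 bits
  H(D) = 2.5850 bits

Ranking: D > C > B > A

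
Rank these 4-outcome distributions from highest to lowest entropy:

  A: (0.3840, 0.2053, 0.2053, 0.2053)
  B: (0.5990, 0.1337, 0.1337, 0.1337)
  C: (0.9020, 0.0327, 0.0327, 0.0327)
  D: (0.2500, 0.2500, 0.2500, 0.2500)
D > A > B > C

Key insight: Entropy is maximized by uniform distributions and minimized by concentrated distributions.

Entropies:
  H(A) = 1.9372 bits
  H(B) = 1.6071 bits
  H(C) = 0.6179 bits
  H(D) = 2.0000 bits

Ranking: D > A > B > C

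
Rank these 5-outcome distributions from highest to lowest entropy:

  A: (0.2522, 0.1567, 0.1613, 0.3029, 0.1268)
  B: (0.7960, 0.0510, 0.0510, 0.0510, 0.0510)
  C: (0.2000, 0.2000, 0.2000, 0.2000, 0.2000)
C > A > B

Key insight: Entropy is maximized by uniform distributions and minimized by concentrated distributions.

- Uniform distributions have maximum entropy log₂(5) = 2.3219 bits
- The more "peaked" or concentrated a distribution, the lower its entropy

Entropies:
  H(A) = 2.2447 bits
  H(B) = 1.1379 bits
  H(C) = 2.3219 bits

Ranking: C > A > B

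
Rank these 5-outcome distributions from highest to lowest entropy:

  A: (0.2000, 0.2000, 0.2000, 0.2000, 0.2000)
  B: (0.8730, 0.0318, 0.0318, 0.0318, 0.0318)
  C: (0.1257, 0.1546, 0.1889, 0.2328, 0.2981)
A > C > B

Key insight: Entropy is maximized by uniform distributions and minimized by concentrated distributions.

- Uniform distributions have maximum entropy log₂(5) = 2.3219 bits
- The more "peaked" or concentrated a distribution, the lower its entropy

Entropies:
  H(A) = 2.3219 bits
  H(B) = 0.8032 bits
  H(C) = 2.2566 bits

Ranking: A > C > B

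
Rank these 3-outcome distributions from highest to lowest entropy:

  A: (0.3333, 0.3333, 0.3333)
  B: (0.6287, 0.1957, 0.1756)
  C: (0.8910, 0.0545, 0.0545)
A > B > C

Key insight: Entropy is maximized by uniform distributions and minimized by concentrated distributions.

- Uniform distributions have maximum entropy log₂(3) = 1.5850 bits
- The more "peaked" or concentrated a distribution, the lower its entropy

Entropies:
  H(A) = 1.5850 bits
  H(B) = 1.3221 bits
  H(C) = 0.6059 bits

Ranking: A > B > C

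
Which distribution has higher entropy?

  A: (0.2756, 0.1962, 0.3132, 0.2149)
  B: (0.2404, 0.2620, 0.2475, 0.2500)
B

Both distributions are close to uniform, making this a harder comparison.

H(A) = 1.9748 bits
H(B) = 1.9993 bits

The distribution closer to uniform has higher entropy.
Answer: B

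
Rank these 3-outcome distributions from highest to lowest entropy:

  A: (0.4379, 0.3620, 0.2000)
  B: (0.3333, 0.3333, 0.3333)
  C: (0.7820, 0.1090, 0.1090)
B > A > C

Key insight: Entropy is maximized by uniform distributions and minimized by concentrated distributions.

- Uniform distributions have maximum entropy log₂(3) = 1.5850 bits
- The more "peaked" or concentrated a distribution, the lower its entropy

Entropies:
  H(A) = 1.5167 bits
  H(B) = 1.5850 bits
  H(C) = 0.9745 bits

Ranking: B > A > C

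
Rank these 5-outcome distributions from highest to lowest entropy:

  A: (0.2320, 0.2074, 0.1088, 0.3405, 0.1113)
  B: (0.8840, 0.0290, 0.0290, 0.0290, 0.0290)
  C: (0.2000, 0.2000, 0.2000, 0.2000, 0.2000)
C > A > B

Key insight: Entropy is maximized by uniform distributions and minimized by concentrated distributions.

- Uniform distributions have maximum entropy log₂(5) = 2.3219 bits
- The more "peaked" or concentrated a distribution, the lower its entropy

Entropies:
  H(A) = 2.1896 bits
  H(B) = 0.7498 bits
  H(C) = 2.3219 bits

Ranking: C > A > B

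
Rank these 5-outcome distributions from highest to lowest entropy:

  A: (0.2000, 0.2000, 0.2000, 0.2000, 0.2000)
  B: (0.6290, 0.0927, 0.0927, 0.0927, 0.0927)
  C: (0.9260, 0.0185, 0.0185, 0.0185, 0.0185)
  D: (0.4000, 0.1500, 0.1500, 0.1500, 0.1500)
A > D > B > C

Key insight: Entropy is maximized by uniform distributions and minimized by concentrated distributions.

Entropies:
  H(A) = 2.3219 bits
  H(B) = 1.6934 bits
  H(C) = 0.5287 bits
  H(D) = 2.1710 bits

Ranking: A > D > B > C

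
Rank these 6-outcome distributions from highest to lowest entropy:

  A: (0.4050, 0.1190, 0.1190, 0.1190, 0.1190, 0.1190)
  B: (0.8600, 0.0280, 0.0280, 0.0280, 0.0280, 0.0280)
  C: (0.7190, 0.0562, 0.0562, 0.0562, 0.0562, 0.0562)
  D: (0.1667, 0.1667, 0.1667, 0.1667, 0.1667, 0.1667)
D > A > C > B

Key insight: Entropy is maximized by uniform distributions and minimized by concentrated distributions.

Entropies:
  H(A) = 2.3553 bits
  H(B) = 0.9093 bits
  H(C) = 1.5093 bits
  H(D) = 2.5850 bits

Ranking: D > A > C > B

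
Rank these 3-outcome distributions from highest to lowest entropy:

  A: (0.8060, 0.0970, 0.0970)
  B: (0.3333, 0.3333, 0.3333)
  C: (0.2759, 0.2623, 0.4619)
B > C > A

Key insight: Entropy is maximized by uniform distributions and minimized by concentrated distributions.

- Uniform distributions have maximum entropy log₂(3) = 1.5850 bits
- The more "peaked" or concentrated a distribution, the lower its entropy

Entropies:
  H(A) = 0.9038 bits
  H(B) = 1.5850 bits
  H(C) = 1.5337 bits

Ranking: B > C > A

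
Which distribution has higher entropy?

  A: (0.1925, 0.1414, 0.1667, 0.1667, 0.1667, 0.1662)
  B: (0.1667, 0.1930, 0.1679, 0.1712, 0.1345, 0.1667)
A

Both distributions are close to uniform, making this a harder comparison.

H(A) = 2.5793 bits
H(B) = 2.5772 bits

The distribution closer to uniform has higher entropy.
Answer: A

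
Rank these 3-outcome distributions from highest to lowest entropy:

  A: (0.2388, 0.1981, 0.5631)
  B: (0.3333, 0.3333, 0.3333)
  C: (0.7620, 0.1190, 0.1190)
B > A > C

Key insight: Entropy is maximized by uniform distributions and minimized by concentrated distributions.

- Uniform distributions have maximum entropy log₂(3) = 1.5850 bits
- The more "peaked" or concentrated a distribution, the lower its entropy

Entropies:
  H(A) = 1.4226 bits
  H(B) = 1.5850 bits
  H(C) = 1.0297 bits

Ranking: B > A > C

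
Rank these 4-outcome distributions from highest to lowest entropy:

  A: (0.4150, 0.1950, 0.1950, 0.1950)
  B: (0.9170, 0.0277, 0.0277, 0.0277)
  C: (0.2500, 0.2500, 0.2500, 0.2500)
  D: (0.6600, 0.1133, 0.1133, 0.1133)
C > A > D > B

Key insight: Entropy is maximized by uniform distributions and minimized by concentrated distributions.

Entropies:
  H(A) = 1.9063 bits
  H(B) = 0.5442 bits
  H(C) = 2.0000 bits
  H(D) = 1.4637 bits

Ranking: C > A > D > B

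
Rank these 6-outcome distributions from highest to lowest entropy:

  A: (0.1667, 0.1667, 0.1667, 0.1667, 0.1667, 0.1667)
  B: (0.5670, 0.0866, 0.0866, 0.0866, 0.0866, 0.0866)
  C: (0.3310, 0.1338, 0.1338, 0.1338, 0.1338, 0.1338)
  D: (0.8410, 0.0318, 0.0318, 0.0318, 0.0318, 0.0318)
A > C > B > D

Key insight: Entropy is maximized by uniform distributions and minimized by concentrated distributions.

Entropies:
  H(A) = 2.5850 bits
  H(B) = 1.9924 bits
  H(C) = 2.4693 bits
  H(D) = 1.0011 bits

Ranking: A > C > B > D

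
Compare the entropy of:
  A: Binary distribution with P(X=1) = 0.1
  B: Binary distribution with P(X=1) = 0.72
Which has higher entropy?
B

For binary distributions, entropy is maximized at p=0.5 and decreases as p moves toward 0 or 1.

H(A) = H(0.1) = 0.4690 bits
H(B) = H(0.72) = 0.8555 bits

Distribution B (p=0.72) is closer to uniform (p=0.5), so it has higher entropy.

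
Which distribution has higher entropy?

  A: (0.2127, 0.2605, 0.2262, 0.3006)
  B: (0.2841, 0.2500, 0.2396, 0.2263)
B

Both distributions are close to uniform, making this a harder comparison.

H(A) = 1.9868 bits
H(B) = 1.9948 bits

The distribution closer to uniform has higher entropy.
Answer: B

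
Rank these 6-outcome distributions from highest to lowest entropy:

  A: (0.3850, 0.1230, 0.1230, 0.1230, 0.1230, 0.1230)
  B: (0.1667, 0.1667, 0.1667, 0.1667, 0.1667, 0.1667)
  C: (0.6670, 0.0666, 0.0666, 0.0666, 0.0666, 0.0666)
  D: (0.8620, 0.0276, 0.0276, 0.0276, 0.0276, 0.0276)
B > A > C > D

Key insight: Entropy is maximized by uniform distributions and minimized by concentrated distributions.

Entropies:
  H(A) = 2.3895 bits
  H(B) = 2.5850 bits
  H(C) = 1.6912 bits
  H(D) = 0.8994 bits

Ranking: B > A > C > D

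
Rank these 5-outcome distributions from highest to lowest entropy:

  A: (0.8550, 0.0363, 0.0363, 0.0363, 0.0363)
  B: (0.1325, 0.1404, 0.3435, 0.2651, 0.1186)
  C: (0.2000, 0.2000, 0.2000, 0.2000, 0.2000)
C > B > A

Key insight: Entropy is maximized by uniform distributions and minimized by concentrated distributions.

- Uniform distributions have maximum entropy log₂(5) = 2.3219 bits
- The more "peaked" or concentrated a distribution, the lower its entropy

Entropies:
  H(A) = 0.8872 bits
  H(B) = 2.1860 bits
  H(C) = 2.3219 bits

Ranking: C > B > A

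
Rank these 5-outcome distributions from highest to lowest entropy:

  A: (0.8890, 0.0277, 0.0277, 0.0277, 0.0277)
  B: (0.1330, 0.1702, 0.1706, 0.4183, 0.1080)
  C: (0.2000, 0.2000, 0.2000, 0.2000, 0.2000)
C > B > A

Key insight: Entropy is maximized by uniform distributions and minimized by concentrated distributions.

- Uniform distributions have maximum entropy log₂(5) = 2.3219 bits
- The more "peaked" or concentrated a distribution, the lower its entropy

Entropies:
  H(A) = 0.7249 bits
  H(B) = 2.1298 bits
  H(C) = 2.3219 bits

Ranking: C > B > A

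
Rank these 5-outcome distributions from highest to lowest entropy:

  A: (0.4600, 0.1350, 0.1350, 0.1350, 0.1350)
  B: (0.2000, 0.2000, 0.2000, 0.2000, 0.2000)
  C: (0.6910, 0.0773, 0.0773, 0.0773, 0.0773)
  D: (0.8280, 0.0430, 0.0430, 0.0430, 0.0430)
B > A > C > D

Key insight: Entropy is maximized by uniform distributions and minimized by concentrated distributions.

Entropies:
  H(A) = 2.0754 bits
  H(B) = 2.3219 bits
  H(C) = 1.5100 bits
  H(D) = 1.0063 bits

Ranking: B > A > C > D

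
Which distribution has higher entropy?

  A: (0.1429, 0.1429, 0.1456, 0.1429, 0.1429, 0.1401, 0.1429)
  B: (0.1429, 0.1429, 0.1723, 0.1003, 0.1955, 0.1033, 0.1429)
A

Both distributions are close to uniform, making this a harder comparison.

H(A) = 2.8073 bits
H(B) = 2.7717 bits

The distribution closer to uniform has higher entropy.
Answer: A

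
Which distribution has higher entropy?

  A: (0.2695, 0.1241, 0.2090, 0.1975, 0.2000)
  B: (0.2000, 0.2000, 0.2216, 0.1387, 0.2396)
B

Both distributions are close to uniform, making this a harder comparison.

H(A) = 2.2819 bits
H(B) = 2.2998 bits

The distribution closer to uniform has higher entropy.
Answer: B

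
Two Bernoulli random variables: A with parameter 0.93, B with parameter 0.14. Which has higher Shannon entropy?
B

For binary distributions, entropy is maximized at p=0.5 and decreases as p moves toward 0 or 1.

H(A) = H(0.93) = 0.3659 bits
H(B) = H(0.14) = 0.5842 bits

Distribution B (p=0.14) is closer to uniform (p=0.5), so it has higher entropy.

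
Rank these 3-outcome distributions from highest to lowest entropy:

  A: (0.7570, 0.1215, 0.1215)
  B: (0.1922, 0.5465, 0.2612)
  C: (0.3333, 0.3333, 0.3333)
C > B > A

Key insight: Entropy is maximized by uniform distributions and minimized by concentrated distributions.

- Uniform distributions have maximum entropy log₂(3) = 1.5850 bits
- The more "peaked" or concentrated a distribution, the lower its entropy

Entropies:
  H(A) = 1.0430 bits
  H(B) = 1.4396 bits
  H(C) = 1.5850 bits

Ranking: C > B > A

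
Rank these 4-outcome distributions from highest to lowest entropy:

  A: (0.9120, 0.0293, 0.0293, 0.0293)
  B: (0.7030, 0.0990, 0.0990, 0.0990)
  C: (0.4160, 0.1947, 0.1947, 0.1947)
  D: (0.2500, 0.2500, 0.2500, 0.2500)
D > C > B > A

Key insight: Entropy is maximized by uniform distributions and minimized by concentrated distributions.

Entropies:
  H(A) = 0.5692 bits
  H(B) = 1.3483 bits
  H(C) = 1.9052 bits
  H(D) = 2.0000 bits

Ranking: D > C > B > A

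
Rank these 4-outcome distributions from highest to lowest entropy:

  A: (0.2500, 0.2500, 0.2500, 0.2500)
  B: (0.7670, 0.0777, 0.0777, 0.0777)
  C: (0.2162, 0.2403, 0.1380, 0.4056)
A > C > B

Key insight: Entropy is maximized by uniform distributions and minimized by concentrated distributions.

- Uniform distributions have maximum entropy log₂(4) = 2.0000 bits
- The more "peaked" or concentrated a distribution, the lower its entropy

Entropies:
  H(A) = 2.0000 bits
  H(B) = 1.1525 bits
  H(C) = 1.8943 bits

Ranking: A > C > B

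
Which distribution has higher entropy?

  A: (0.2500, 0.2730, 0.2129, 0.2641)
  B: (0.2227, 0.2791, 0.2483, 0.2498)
B

Both distributions are close to uniform, making this a harder comparison.

H(A) = 1.9938 bits
H(B) = 1.9954 bits

The distribution closer to uniform has higher entropy.
Answer: B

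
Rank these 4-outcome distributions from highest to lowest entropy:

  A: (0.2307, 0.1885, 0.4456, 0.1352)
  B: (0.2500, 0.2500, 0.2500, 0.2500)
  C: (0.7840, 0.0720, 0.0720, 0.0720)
B > A > C

Key insight: Entropy is maximized by uniform distributions and minimized by concentrated distributions.

- Uniform distributions have maximum entropy log₂(4) = 2.0000 bits
- The more "peaked" or concentrated a distribution, the lower its entropy

Entropies:
  H(A) = 1.8519 bits
  H(B) = 2.0000 bits
  H(C) = 1.0951 bits

Ranking: B > A > C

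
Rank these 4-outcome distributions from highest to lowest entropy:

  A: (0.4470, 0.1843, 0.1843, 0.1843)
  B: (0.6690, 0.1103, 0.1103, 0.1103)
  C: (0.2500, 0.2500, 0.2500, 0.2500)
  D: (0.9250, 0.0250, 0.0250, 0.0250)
C > A > B > D

Key insight: Entropy is maximized by uniform distributions and minimized by concentrated distributions.

Entropies:
  H(A) = 1.8684 bits
  H(B) = 1.4406 bits
  H(C) = 2.0000 bits
  H(D) = 0.5032 bits

Ranking: C > A > B > D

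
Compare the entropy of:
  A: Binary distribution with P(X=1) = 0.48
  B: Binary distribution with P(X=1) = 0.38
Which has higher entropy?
A

For binary distributions, entropy is maximized at p=0.5 and decreases as p moves toward 0 or 1.

H(A) = H(0.48) = 0.9988 bits
H(B) = H(0.38) = 0.9580 bits

Distribution A (p=0.48) is closer to uniform (p=0.5), so it has higher entropy.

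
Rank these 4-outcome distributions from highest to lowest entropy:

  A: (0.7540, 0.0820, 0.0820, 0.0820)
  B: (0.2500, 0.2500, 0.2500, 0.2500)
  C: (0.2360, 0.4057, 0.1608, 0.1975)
B > C > A

Key insight: Entropy is maximized by uniform distributions and minimized by concentrated distributions.

- Uniform distributions have maximum entropy log₂(4) = 2.0000 bits
- The more "peaked" or concentrated a distribution, the lower its entropy

Entropies:
  H(A) = 1.1948 bits
  H(B) = 2.0000 bits
  H(C) = 1.9058 bits

Ranking: B > C > A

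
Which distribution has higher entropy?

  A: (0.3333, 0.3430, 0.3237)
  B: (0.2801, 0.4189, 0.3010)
A

Both distributions are close to uniform, making this a harder comparison.

H(A) = 1.5846 bits
H(B) = 1.5615 bits

The distribution closer to uniform has higher entropy.
Answer: A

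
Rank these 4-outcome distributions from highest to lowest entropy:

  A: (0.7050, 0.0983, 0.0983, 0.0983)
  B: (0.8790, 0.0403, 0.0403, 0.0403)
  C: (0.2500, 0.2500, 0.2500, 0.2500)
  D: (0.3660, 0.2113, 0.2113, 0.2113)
C > D > A > B

Key insight: Entropy is maximized by uniform distributions and minimized by concentrated distributions.

Entropies:
  H(A) = 1.3427 bits
  H(B) = 0.7240 bits
  H(C) = 2.0000 bits
  H(D) = 1.9524 bits

Ranking: C > D > A > B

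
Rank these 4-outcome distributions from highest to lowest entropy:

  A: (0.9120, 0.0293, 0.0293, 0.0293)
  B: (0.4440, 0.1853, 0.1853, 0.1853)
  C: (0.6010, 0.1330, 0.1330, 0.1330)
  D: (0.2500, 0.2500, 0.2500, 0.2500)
D > B > C > A

Key insight: Entropy is maximized by uniform distributions and minimized by concentrated distributions.

Entropies:
  H(A) = 0.5692 bits
  H(B) = 1.8722 bits
  H(C) = 1.6028 bits
  H(D) = 2.0000 bits

Ranking: D > B > C > A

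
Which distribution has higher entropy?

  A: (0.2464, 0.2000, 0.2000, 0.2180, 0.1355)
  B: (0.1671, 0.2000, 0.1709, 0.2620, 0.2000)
B

Both distributions are close to uniform, making this a harder comparison.

H(A) = 2.2966 bits
H(B) = 2.3020 bits

The distribution closer to uniform has higher entropy.
Answer: B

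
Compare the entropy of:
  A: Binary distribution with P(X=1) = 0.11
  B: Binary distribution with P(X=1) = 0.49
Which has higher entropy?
B

For binary distributions, entropy is maximized at p=0.5 and decreases as p moves toward 0 or 1.

H(A) = H(0.11) = 0.4999 bits
H(B) = H(0.49) = 0.9997 bits

Distribution B (p=0.49) is closer to uniform (p=0.5), so it has higher entropy.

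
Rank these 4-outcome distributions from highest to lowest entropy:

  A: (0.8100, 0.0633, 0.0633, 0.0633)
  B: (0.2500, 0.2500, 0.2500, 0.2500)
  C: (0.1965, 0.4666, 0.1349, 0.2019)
B > C > A

Key insight: Entropy is maximized by uniform distributions and minimized by concentrated distributions.

- Uniform distributions have maximum entropy log₂(4) = 2.0000 bits
- The more "peaked" or concentrated a distribution, the lower its entropy

Entropies:
  H(A) = 1.0026 bits
  H(B) = 2.0000 bits
  H(C) = 1.8304 bits

Ranking: B > C > A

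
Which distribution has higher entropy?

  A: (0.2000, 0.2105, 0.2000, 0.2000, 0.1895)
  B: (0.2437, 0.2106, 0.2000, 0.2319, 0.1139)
A

Both distributions are close to uniform, making this a harder comparison.

H(A) = 2.3211 bits
H(B) = 2.2799 bits

The distribution closer to uniform has higher entropy.
Answer: A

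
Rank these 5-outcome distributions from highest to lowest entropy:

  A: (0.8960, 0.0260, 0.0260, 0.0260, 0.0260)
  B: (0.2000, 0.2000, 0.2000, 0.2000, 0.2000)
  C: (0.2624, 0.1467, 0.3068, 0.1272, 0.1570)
B > C > A

Key insight: Entropy is maximized by uniform distributions and minimized by concentrated distributions.

- Uniform distributions have maximum entropy log₂(5) = 2.3219 bits
- The more "peaked" or concentrated a distribution, the lower its entropy

Entropies:
  H(A) = 0.6895 bits
  H(B) = 2.3219 bits
  H(C) = 2.2334 bits

Ranking: B > C > A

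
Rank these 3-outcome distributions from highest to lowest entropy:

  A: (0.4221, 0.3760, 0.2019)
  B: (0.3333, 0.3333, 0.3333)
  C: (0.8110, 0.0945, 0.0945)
B > A > C

Key insight: Entropy is maximized by uniform distributions and minimized by concentrated distributions.

- Uniform distributions have maximum entropy log₂(3) = 1.5850 bits
- The more "peaked" or concentrated a distribution, the lower its entropy

Entropies:
  H(A) = 1.5218 bits
  H(B) = 1.5850 bits
  H(C) = 0.8884 bits

Ranking: B > A > C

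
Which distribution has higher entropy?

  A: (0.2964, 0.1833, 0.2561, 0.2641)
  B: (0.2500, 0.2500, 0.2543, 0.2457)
B

Both distributions are close to uniform, making this a harder comparison.

H(A) = 1.9793 bits
H(B) = 1.9999 bits

The distribution closer to uniform has higher entropy.
Answer: B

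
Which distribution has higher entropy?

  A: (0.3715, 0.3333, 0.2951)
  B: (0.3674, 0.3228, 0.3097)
B

Both distributions are close to uniform, making this a harder comparison.

H(A) = 1.5786 bits
H(B) = 1.5811 bits

The distribution closer to uniform has higher entropy.
Answer: B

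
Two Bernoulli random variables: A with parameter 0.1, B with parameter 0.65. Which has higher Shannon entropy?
B

For binary distributions, entropy is maximized at p=0.5 and decreases as p moves toward 0 or 1.

H(A) = H(0.1) = 0.4690 bits
H(B) = H(0.65) = 0.9341 bits

Distribution B (p=0.65) is closer to uniform (p=0.5), so it has higher entropy.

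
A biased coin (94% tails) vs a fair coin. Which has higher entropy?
Fair coin

The fair coin is uniform (p=0.5), maximizing binary entropy at 1 bit. The biased coin has H(0.94) ≈ 0.327 bits — its outcome is more predictable, so its entropy is lower.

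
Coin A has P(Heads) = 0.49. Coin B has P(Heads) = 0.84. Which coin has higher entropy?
A

For binary distributions, entropy is maximized at p=0.5 and decreases as p moves toward 0 or 1.

H(A) = H(0.49) = 0.9997 bits
H(B) = H(0.84) = 0.6343 bits

Distribution A (p=0.49) is closer to uniform (p=0.5), so it has higher entropy.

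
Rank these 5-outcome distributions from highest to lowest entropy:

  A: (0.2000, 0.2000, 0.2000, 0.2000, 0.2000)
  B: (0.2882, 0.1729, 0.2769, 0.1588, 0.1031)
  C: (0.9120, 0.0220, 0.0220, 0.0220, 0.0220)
A > B > C

Key insight: Entropy is maximized by uniform distributions and minimized by concentrated distributions.

- Uniform distributions have maximum entropy log₂(5) = 2.3219 bits
- The more "peaked" or concentrated a distribution, the lower its entropy

Entropies:
  H(A) = 2.3219 bits
  H(B) = 2.2277 bits
  H(C) = 0.6058 bits

Ranking: A > B > C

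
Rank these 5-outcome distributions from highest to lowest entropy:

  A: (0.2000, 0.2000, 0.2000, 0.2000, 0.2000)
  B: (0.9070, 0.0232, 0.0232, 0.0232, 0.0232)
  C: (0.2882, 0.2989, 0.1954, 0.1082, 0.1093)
A > C > B

Key insight: Entropy is maximized by uniform distributions and minimized by concentrated distributions.

- Uniform distributions have maximum entropy log₂(5) = 2.3219 bits
- The more "peaked" or concentrated a distribution, the lower its entropy

Entropies:
  H(A) = 2.3219 bits
  H(B) = 0.6324 bits
  H(C) = 2.1945 bits

Ranking: A > C > B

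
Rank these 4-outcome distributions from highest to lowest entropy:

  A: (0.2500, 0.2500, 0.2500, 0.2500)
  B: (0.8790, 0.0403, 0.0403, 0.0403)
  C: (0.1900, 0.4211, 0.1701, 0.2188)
A > C > B

Key insight: Entropy is maximized by uniform distributions and minimized by concentrated distributions.

- Uniform distributions have maximum entropy log₂(4) = 2.0000 bits
- The more "peaked" or concentrated a distribution, the lower its entropy

Entropies:
  H(A) = 2.0000 bits
  H(B) = 0.7240 bits
  H(C) = 1.8950 bits

Ranking: A > C > B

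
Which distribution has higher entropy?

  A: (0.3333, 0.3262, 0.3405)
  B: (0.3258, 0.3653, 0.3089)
A

Both distributions are close to uniform, making this a harder comparison.

H(A) = 1.5847 bits
H(B) = 1.5814 bits

The distribution closer to uniform has higher entropy.
Answer: A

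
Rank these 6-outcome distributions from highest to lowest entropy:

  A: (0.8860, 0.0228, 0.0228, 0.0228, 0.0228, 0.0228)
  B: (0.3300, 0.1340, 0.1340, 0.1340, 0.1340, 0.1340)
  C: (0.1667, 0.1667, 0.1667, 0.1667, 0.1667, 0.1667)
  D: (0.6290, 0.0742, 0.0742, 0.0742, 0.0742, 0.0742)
C > B > D > A

Key insight: Entropy is maximized by uniform distributions and minimized by concentrated distributions.

Entropies:
  H(A) = 0.7766 bits
  H(B) = 2.4706 bits
  H(C) = 2.5850 bits
  H(D) = 1.8129 bits

Ranking: C > B > D > A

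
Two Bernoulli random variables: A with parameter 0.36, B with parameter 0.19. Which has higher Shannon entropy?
A

For binary distributions, entropy is maximized at p=0.5 and decreases as p moves toward 0 or 1.

H(A) = H(0.36) = 0.9427 bits
H(B) = H(0.19) = 0.7015 bits

Distribution A (p=0.36) is closer to uniform (p=0.5), so it has higher entropy.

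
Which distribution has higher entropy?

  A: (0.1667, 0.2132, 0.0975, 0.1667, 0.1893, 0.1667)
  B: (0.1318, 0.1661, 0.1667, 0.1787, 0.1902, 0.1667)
B

Both distributions are close to uniform, making this a harder comparison.

H(A) = 2.5499 bits
H(B) = 2.5764 bits

The distribution closer to uniform has higher entropy.
Answer: B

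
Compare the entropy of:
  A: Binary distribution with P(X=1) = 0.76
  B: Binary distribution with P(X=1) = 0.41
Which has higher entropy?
B

For binary distributions, entropy is maximized at p=0.5 and decreases as p moves toward 0 or 1.

H(A) = H(0.76) = 0.7950 bits
H(B) = H(0.41) = 0.9765 bits

Distribution B (p=0.41) is closer to uniform (p=0.5), so it has higher entropy.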